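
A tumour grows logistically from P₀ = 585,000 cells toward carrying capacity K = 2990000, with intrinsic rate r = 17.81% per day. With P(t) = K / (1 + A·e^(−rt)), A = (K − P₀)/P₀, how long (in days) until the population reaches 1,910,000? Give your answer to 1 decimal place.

A = (2990000 − 585000)/585000 = 4.11111
1910000 = 2990000/(1 + 4.11111·e^(−0.1781t)) → 1 + 4.11111·e^(−0.1781t) = 1.56545
e^(−0.1781t) = 0.137541 → t = ln(7.27058)/0.1781 = 1.98384/0.1781

t ≈ 11.1 days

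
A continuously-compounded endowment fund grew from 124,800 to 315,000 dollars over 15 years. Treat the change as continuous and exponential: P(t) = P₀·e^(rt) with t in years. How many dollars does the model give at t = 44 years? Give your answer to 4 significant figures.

r = ln(315000/124800) / 15 ≈ 0.061724 per year
P(44) = 124800 · e^(0.061724·44) = 124800 · 15.11755 ≈ 1886670.65

≈ 1,887,000 dollars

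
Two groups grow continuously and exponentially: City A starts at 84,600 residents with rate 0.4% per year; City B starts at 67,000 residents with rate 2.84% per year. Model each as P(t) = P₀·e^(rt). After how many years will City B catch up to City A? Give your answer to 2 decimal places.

84600·e^(0.004t) = 67000·e^(0.0284t)
84600/67000 = e^((0.0284 − 0.004)t) → ln(1.26269) = 0.0244·t
t = 0.23324 / 0.0244

t ≈ 9.56 years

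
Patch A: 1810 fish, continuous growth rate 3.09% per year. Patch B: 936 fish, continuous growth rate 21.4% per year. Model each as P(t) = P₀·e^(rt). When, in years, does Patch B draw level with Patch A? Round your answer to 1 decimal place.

t ≈ 3.6 years

1810·e^(0.0309t) = 936·e^(0.214t)
1810/936 = e^((0.214 − 0.0309)t) → ln(1.93376) = 0.1831·t
t = 0.65947 / 0.1831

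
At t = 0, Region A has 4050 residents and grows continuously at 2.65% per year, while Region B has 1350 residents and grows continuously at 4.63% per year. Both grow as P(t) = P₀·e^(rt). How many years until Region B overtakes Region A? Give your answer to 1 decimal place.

t ≈ 55.5 years

4050·e^(0.0265t) = 1350·e^(0.0463t)
4050/1350 = e^((0.0463 − 0.0265)t) → ln(3) = 0.0198·t
t = 1.09861 / 0.0198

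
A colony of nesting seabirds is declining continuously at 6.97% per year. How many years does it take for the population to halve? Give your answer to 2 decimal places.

half-life ≈ 9.94 years

half-life = ln(2) / |r| = 0.69315 / 0.0697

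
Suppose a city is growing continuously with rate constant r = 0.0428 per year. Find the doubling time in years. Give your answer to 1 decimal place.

doubling time = ln(2) / |r| = 0.69315 / 0.0428

doubling time ≈ 16.2 years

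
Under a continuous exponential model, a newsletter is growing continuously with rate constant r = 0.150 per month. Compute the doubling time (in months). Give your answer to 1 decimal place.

doubling time = ln(2) / |r| = 0.69315 / 0.15

doubling time ≈ 4.6 months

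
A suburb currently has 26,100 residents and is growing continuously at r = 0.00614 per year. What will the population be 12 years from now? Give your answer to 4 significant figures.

≈ 28,100 residents

P(12) = 26100 · e^(0.00614·12) = 26100 · e^(0.07368)
= 26100 · 1.07646 ≈ 28095.67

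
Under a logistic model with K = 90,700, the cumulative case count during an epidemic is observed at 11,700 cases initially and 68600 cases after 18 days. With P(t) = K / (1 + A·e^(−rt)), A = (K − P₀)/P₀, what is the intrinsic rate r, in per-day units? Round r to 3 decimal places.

A = (90700 − 11700)/11700 = 6.75214
68600 = 90700/(1 + 6.75214·e^(−r·18)) → e^(−18r) = (1.32216 − 1)/6.75214 = 0.047712
r = −ln(0.047712)/18 = 3.04257/18

r ≈ 0.169 per day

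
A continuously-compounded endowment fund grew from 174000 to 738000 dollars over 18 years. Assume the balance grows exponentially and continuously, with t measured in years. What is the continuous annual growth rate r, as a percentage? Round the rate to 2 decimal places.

738000 = 174000 · e^(r·18)
e^(18r) = 738000/174000 = 4.24138
r = ln(4.24138) / 18 = 1.44489 / 18

r ≈ 8.03% per year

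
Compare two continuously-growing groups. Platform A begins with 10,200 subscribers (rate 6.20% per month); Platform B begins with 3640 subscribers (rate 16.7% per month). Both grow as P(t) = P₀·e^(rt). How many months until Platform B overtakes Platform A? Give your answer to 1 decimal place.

t ≈ 9.8 months

10200·e^(0.062t) = 3640·e^(0.167t)
10200/3640 = e^((0.167 − 0.062)t) → ln(2.8022) = 0.105·t
t = 1.0304 / 0.105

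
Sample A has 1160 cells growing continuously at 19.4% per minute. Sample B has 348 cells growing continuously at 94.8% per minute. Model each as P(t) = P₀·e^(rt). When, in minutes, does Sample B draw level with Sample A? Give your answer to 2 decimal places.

t ≈ 1.60 minutes

1160·e^(0.194t) = 348·e^(0.948t)
1160/348 = e^((0.948 − 0.194)t) → ln(3.33333) = 0.754·t
t = 1.20397 / 0.754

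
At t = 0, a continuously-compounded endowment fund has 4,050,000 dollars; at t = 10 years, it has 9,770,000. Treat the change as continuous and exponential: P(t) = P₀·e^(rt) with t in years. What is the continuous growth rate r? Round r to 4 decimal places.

r ≈ 0.0881 per year

9770000 = 4050000 · e^(r·10)
e^(10r) = 9770000/4050000 = 2.41235
r = ln(2.41235) / 10 = 0.8806 / 10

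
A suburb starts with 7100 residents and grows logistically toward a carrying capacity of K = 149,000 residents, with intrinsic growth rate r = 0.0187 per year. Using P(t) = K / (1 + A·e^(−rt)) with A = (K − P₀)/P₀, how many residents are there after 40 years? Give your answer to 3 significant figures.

A = (149000 − 7100)/7100 = 19.98592
P(40) = 149000 / (1 + 19.98592·e^(−0.0187·40)) = 149000 / (1 + 19.98592·0.473312)
= 149000 / 10.45958 ≈ 14245.32

≈ 14,200 residents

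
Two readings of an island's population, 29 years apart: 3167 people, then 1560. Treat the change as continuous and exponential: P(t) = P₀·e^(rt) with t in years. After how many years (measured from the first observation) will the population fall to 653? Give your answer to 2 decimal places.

r = ln(1560/3167) / 29 ≈ -0.024417 per year
t = ln(653/3167) / r = -1.57896 / -0.024417 ≈ 64.666

t ≈ 64.67 years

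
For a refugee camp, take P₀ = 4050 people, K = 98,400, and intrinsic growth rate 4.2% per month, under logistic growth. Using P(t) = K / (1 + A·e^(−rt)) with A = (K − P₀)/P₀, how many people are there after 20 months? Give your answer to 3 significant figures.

≈ 8,900 people

A = (98400 − 4050)/4050 = 23.2963
P(20) = 98400 / (1 + 23.2963·e^(−0.042·20)) = 98400 / (1 + 23.2963·0.431711)
= 98400 / 11.05726 ≈ 8899.13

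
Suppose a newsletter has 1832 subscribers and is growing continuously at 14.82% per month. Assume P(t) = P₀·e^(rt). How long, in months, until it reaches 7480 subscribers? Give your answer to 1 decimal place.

7480 = 1832 · e^(0.1482·t)
t = ln(7480/1832) / 0.1482 = ln(4.08297) / 0.1482 = 1.40682 / 0.1482

t ≈ 9.5 months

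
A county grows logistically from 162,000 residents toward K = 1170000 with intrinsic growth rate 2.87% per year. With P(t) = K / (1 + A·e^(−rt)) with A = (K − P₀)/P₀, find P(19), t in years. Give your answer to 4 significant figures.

≈ 254,000 residents

A = (1170000 − 162000)/162000 = 6.22222
P(19) = 1170000 / (1 + 6.22222·e^(−0.0287·19)) = 1170000 / (1 + 6.22222·0.579668)
= 1170000 / 4.60682 ≈ 253971.16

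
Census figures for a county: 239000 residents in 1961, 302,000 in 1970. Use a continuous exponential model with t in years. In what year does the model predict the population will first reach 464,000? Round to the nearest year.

r = ln(302000/239000) / 9 = 0.23396/9 ≈ 0.025996 per year
t = ln(464000/239000) / r = 0.66342/0.025996 ≈ 25.52 years after 1961

year 1987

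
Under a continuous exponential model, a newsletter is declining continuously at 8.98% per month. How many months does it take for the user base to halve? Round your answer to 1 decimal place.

half-life = ln(2) / |r| = 0.69315 / 0.0898

half-life ≈ 7.7 months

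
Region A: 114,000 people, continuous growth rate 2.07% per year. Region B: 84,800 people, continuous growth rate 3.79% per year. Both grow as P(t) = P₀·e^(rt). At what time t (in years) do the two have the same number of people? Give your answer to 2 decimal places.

t ≈ 17.20 years

114000·e^(0.0207t) = 84800·e^(0.0379t)
114000/84800 = e^((0.0379 − 0.0207)t) → ln(1.34434) = 0.0172·t
t = 0.2959 / 0.0172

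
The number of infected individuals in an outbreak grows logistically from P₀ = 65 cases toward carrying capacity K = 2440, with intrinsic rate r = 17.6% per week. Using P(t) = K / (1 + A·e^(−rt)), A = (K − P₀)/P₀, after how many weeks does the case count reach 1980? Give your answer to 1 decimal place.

t ≈ 28.7 weeks

A = (2440 − 65)/65 = 36.53846
1980 = 2440/(1 + 36.53846·e^(−0.176t)) → 1 + 36.53846·e^(−0.176t) = 1.23232
e^(−0.176t) = 0.006358 → t = ln(157.27425)/0.176 = 5.05799/0.176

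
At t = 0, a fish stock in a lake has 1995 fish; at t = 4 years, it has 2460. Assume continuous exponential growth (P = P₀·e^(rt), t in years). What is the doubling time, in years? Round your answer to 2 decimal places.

r = ln(2460/1995) / 4 = ln(1.23308) / 4 ≈ 0.052379 per year
doubling time = ln 2 / |r| = 0.69315 / 0.052379

doubling time ≈ 13.23 years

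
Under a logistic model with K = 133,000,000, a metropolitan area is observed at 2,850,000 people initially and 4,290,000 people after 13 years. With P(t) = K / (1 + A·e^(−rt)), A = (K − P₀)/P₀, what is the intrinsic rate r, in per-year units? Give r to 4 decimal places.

A = (133000000 − 2850000)/2850000 = 45.66667
4290000 = 133000000/(1 + 45.66667·e^(−r·13)) → e^(−13r) = (31.00233 − 1)/45.66667 = 0.656985
r = −ln(0.656985)/13 = 0.42009/13

r ≈ 0.0323 per year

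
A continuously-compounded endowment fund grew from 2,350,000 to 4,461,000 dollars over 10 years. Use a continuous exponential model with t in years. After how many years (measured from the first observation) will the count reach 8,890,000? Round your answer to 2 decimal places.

t ≈ 20.76 years

r = ln(4461000/2350000) / 10 ≈ 0.064096 per year
t = ln(8890000/2350000) / r = 1.33051 / 0.064096 ≈ 20.758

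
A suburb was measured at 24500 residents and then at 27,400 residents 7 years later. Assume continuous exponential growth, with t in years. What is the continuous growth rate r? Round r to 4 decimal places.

r ≈ 0.0160 per year

27400 = 24500 · e^(r·7)
e^(7r) = 27400/24500 = 1.11837
r = ln(1.11837) / 7 = 0.11187 / 7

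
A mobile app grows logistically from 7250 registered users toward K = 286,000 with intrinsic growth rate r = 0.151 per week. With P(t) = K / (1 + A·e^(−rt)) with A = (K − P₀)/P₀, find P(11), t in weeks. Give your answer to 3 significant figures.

≈ 34,400 registered users

A = (286000 − 7250)/7250 = 38.44828
P(11) = 286000 / (1 + 38.44828·e^(−0.151·11)) = 286000 / (1 + 38.44828·0.189949)
= 286000 / 8.30321 ≈ 34444.51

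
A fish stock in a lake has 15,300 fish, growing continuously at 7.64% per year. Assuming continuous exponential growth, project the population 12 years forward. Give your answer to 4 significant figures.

≈ 38,270 fish

P(12) = 15300 · e^(0.0764·12) = 15300 · e^(0.9168)
= 15300 · 2.50127 ≈ 38269.48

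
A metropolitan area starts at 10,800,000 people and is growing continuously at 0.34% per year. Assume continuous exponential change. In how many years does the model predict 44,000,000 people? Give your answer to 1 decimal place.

44000000 = 10800000 · e^(0.0034·t)
t = ln(44000000/10800000) / 0.0034 = ln(4.07407) / 0.0034 = 1.40464 / 0.0034

t ≈ 413.1 years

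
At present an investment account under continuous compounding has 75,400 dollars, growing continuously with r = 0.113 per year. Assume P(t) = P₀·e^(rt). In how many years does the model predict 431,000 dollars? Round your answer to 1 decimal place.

431000 = 75400 · e^(0.113·t)
t = ln(431000/75400) / 0.113 = ln(5.71618) / 0.113 = 1.7433 / 0.113

t ≈ 15.4 years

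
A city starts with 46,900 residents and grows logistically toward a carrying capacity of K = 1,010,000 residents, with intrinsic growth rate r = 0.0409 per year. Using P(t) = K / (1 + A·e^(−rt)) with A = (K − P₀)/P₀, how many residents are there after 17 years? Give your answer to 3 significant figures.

A = (1010000 − 46900)/46900 = 20.53518
P(17) = 1010000 / (1 + 20.53518·e^(−0.0409·17)) = 1010000 / (1 + 20.53518·0.498925)
= 1010000 / 11.24551 ≈ 89813.62

≈ 89,800 residents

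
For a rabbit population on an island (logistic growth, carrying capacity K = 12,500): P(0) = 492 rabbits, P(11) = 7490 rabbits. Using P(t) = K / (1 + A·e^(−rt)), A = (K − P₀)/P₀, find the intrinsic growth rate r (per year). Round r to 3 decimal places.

r ≈ 0.327 per year

A = (12500 − 492)/492 = 24.4065
7490 = 12500/(1 + 24.4065·e^(−r·11)) → e^(−11r) = (1.66889 − 1)/24.4065 = 0.027406
r = −ln(0.027406)/11 = 3.59698/11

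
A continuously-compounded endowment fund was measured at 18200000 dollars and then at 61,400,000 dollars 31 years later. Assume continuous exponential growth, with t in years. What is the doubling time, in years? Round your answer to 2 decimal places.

doubling time ≈ 17.67 years

r = ln(61400000/18200000) / 31 = ln(3.37363) / 31 ≈ 0.039225 per year
doubling time = ln 2 / |r| = 0.69315 / 0.039225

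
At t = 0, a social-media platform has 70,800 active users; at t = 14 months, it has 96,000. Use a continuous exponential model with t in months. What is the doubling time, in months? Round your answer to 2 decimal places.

doubling time ≈ 31.87 months

r = ln(96000/70800) / 14 = ln(1.35593) / 14 ≈ 0.021749 per month
doubling time = ln 2 / |r| = 0.69315 / 0.021749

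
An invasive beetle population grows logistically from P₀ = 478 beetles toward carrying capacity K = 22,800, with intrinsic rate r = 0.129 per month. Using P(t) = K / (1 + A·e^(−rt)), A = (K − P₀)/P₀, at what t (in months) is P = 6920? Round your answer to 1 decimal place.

t ≈ 23.4 months

A = (22800 − 478)/478 = 46.69874
6920 = 22800/(1 + 46.69874·e^(−0.129t)) → 1 + 46.69874·e^(−0.129t) = 3.2948
e^(−0.129t) = 0.04914 → t = ln(20.34983)/0.129 = 3.01307/0.129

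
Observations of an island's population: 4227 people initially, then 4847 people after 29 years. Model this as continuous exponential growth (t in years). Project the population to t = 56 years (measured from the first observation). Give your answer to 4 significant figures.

≈ 5,506 people

r = ln(4847/4227) / 29 ≈ 0.00472 per year
P(56) = 4227 · e^(0.00472·56) = 4227 · 1.30251 ≈ 5505.72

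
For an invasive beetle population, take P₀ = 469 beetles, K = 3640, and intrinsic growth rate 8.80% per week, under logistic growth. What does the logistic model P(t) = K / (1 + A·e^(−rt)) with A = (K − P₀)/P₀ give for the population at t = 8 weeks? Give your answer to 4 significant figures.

≈ 837.9 beetles

A = (3640 − 469)/469 = 6.76119
P(8) = 3640 / (1 + 6.76119·e^(−0.088·8)) = 3640 / (1 + 6.76119·0.494603)
= 3640 / 4.34411 ≈ 837.92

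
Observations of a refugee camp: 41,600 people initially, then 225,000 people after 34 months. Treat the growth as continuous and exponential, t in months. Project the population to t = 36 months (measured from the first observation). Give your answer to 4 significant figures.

r = ln(225000/41600) / 34 ≈ 0.049647 per month
P(36) = 41600 · e^(0.049647·36) = 41600 · 5.97327 ≈ 248487.99

≈ 248,500 people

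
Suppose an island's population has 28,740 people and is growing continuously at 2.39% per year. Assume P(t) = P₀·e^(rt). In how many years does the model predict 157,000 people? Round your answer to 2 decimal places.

157000 = 28740 · e^(0.0239·t)
t = ln(157000/28740) / 0.0239 = ln(5.46277) / 0.0239 = 1.69796 / 0.0239

t ≈ 71.04 years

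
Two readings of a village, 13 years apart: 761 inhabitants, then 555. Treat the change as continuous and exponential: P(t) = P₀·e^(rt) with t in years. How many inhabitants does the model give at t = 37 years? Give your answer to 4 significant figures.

≈ 309.9 inhabitants

r = ln(555/761) / 13 ≈ -0.024282 per year
P(37) = 761 · e^(-0.024282·37) = 761 · 0.40721 ≈ 309.89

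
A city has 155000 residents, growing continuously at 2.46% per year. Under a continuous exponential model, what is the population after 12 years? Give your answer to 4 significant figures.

≈ 208,200 residents

P(12) = 155000 · e^(0.0246·12) = 155000 · e^(0.2952)
= 155000 · 1.3434 ≈ 208226.23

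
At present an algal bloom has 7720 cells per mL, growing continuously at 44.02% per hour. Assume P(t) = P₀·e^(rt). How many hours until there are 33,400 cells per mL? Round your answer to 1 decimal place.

t ≈ 3.3 hours

33400 = 7720 · e^(0.4402·t)
t = ln(33400/7720) / 0.4402 = ln(4.32642) / 0.4402 = 1.46474 / 0.4402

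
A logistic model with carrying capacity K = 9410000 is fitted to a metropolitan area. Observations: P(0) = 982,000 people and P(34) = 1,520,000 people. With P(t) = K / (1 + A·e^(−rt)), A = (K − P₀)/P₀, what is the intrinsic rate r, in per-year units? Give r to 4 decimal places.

r ≈ 0.0148 per year

A = (9410000 − 982000)/982000 = 8.58248
1520000 = 9410000/(1 + 8.58248·e^(−r·34)) → e^(−34r) = (6.19079 − 1)/8.58248 = 0.604812
r = −ln(0.604812)/34 = 0.50284/34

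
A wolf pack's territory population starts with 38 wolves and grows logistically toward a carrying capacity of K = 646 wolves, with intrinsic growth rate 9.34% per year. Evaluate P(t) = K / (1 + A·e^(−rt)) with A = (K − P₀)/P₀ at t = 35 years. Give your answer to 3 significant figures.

≈ 402 wolves

A = (646 − 38)/38 = 16
P(35) = 646 / (1 + 16·e^(−0.0934·35)) = 646 / (1 + 16·0.038044)
= 646 / 1.60871 ≈ 401.56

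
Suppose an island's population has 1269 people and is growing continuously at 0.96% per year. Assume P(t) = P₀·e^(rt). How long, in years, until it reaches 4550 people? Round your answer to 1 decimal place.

t ≈ 133.0 years

4550 = 1269 · e^(0.0096·t)
t = ln(4550/1269) / 0.0096 = ln(3.5855) / 0.0096 = 1.2769 / 0.0096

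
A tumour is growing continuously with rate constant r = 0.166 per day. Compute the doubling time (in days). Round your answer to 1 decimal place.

doubling time ≈ 4.2 days

doubling time = ln(2) / |r| = 0.69315 / 0.166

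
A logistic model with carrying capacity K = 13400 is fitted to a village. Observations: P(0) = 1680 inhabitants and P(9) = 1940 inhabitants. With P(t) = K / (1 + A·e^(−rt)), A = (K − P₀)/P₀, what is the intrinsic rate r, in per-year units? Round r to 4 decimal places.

r ≈ 0.0185 per year

A = (13400 − 1680)/1680 = 6.97619
1940 = 13400/(1 + 6.97619·e^(−r·9)) → e^(−9r) = (6.90722 − 1)/6.97619 = 0.846768
r = −ln(0.846768)/9 = 0.16633/9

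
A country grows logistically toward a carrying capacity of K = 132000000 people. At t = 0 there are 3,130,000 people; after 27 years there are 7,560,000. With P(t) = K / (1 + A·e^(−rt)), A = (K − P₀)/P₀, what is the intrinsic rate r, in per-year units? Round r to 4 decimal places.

A = (132000000 − 3130000)/3130000 = 41.17252
7560000 = 132000000/(1 + 41.17252·e^(−r·27)) → e^(−27r) = (17.46032 − 1)/41.17252 = 0.399789
r = −ln(0.399789)/27 = 0.91682/27

r ≈ 0.0340 per year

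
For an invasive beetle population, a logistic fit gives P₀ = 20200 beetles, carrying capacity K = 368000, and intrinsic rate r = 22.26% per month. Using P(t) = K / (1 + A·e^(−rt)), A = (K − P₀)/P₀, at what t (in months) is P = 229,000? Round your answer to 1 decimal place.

t ≈ 15.0 months

A = (368000 − 20200)/20200 = 17.21782
229000 = 368000/(1 + 17.21782·e^(−0.2226t)) → 1 + 17.21782·e^(−0.2226t) = 1.60699
e^(−0.2226t) = 0.035253 → t = ln(28.36605)/0.2226 = 3.34519/0.2226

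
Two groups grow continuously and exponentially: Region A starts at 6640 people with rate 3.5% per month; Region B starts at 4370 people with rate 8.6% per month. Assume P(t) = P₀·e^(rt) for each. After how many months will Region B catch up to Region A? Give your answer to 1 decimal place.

t ≈ 8.2 months

6640·e^(0.035t) = 4370·e^(0.086t)
6640/4370 = e^((0.086 − 0.035)t) → ln(1.51945) = 0.051·t
t = 0.41835 / 0.051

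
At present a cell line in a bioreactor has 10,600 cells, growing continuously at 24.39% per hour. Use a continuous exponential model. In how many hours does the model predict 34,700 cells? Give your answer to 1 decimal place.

34700 = 10600 · e^(0.2439·t)
t = ln(34700/10600) / 0.2439 = ln(3.27358) / 0.2439 = 1.18589 / 0.2439

t ≈ 4.9 hours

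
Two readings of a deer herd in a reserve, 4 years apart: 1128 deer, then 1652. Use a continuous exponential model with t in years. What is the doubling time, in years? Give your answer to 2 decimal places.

doubling time ≈ 7.27 years

r = ln(1652/1128) / 4 = ln(1.46454) / 4 ≈ 0.095385 per year
doubling time = ln 2 / |r| = 0.69315 / 0.095385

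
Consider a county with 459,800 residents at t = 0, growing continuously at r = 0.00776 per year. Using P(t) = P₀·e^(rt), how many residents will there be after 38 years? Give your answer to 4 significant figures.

P(38) = 459800 · e^(0.00776·38) = 459800 · e^(0.29488)
= 459800 · 1.34297 ≈ 617495.4

≈ 617,500 residents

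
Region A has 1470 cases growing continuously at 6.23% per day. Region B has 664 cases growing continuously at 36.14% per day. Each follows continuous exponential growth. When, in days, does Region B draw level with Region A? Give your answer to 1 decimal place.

1470·e^(0.0623t) = 664·e^(0.3614t)
1470/664 = e^((0.3614 − 0.0623)t) → ln(2.21386) = 0.2991·t
t = 0.79474 / 0.2991

t ≈ 2.7 days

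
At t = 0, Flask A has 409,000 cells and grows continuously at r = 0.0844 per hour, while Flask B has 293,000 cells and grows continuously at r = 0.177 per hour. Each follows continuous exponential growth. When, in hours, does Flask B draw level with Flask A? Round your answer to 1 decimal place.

409000·e^(0.0844t) = 293000·e^(0.177t)
409000/293000 = e^((0.177 − 0.0844)t) → ln(1.3959) = 0.0926·t
t = 0.33354 / 0.0926

t ≈ 3.6 hours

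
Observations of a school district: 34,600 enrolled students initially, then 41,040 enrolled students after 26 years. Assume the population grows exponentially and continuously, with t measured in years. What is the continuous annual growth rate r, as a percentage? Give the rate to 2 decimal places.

r ≈ 0.66% per year

41040 = 34600 · e^(r·26)
e^(26r) = 41040/34600 = 1.18613
r = ln(1.18613) / 26 = 0.17069 / 26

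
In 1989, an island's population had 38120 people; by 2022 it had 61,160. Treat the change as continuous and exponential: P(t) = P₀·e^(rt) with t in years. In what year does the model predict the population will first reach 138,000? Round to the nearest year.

year 2079

r = ln(61160/38120) / 33 = 0.47275/33 ≈ 0.014326 per year
t = ln(138000/38120) / r = 1.28651/0.014326 ≈ 89.8 years after 1989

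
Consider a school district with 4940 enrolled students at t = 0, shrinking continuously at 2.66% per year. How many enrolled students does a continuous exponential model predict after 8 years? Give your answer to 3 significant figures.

≈ 3,990 enrolled students

P(8) = 4940 · e^(-0.0266·8) = 4940 · e^(-0.2128)
= 4940 · 0.80832 ≈ 3993.09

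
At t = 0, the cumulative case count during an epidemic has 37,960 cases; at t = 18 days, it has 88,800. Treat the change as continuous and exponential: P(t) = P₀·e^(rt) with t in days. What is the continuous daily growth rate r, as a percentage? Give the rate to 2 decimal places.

88800 = 37960 · e^(r·18)
e^(18r) = 88800/37960 = 2.3393
r = ln(2.3393) / 18 = 0.84985 / 18

r ≈ 4.72% per day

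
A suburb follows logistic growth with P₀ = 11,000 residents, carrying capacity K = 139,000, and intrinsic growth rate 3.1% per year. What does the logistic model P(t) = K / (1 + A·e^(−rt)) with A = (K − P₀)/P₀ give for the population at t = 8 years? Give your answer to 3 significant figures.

≈ 13,800 residents

A = (139000 − 11000)/11000 = 11.63636
P(8) = 139000 / (1 + 11.63636·e^(−0.031·8)) = 139000 / (1 + 11.63636·0.78036)
= 139000 / 10.08055 ≈ 13788.93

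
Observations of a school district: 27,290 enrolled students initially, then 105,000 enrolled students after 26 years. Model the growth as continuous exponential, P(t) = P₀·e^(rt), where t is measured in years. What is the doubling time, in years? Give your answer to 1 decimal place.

doubling time ≈ 13.4 years

r = ln(105000/27290) / 26 = ln(3.84756) / 26 ≈ 0.051825 per year
doubling time = ln 2 / |r| = 0.69315 / 0.051825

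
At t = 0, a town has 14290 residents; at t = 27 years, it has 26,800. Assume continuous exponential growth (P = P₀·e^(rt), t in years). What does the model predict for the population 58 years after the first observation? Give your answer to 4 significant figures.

≈ 55,170 residents

r = ln(26800/14290) / 27 ≈ 0.02329 per year
P(58) = 14290 · e^(0.02329·58) = 14290 · 3.86069 ≈ 55169.24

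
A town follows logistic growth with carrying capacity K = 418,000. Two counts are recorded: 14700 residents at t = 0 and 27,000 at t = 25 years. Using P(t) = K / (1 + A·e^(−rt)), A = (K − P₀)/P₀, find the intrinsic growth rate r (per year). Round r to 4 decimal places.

A = (418000 − 14700)/14700 = 27.43537
27000 = 418000/(1 + 27.43537·e^(−r·25)) → e^(−25r) = (15.48148 − 1)/27.43537 = 0.52784
r = −ln(0.52784)/25 = 0.63896/25

r ≈ 0.0256 per year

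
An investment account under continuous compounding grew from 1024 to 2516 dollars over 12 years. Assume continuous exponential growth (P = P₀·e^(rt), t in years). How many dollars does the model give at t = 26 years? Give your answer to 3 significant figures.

≈ 7,180 dollars

r = ln(2516/1024) / 12 ≈ 0.074913 per year
P(26) = 1024 · e^(0.074913·26) = 1024 · 7.01277 ≈ 7181.08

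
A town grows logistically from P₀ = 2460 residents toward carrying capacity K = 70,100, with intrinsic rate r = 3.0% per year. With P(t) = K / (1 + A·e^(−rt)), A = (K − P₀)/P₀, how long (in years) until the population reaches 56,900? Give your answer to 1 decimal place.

t ≈ 159.2 years

A = (70100 − 2460)/2460 = 27.49593
56900 = 70100/(1 + 27.49593·e^(−0.03t)) → 1 + 27.49593·e^(−0.03t) = 1.23199
e^(−0.03t) = 0.008437 → t = ln(118.52414)/0.03 = 4.77512/0.03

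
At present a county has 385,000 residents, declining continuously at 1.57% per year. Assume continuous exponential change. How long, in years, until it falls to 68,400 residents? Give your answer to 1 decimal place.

t ≈ 110.1 years

68400 = 385000 · e^(-0.0157·t)
t = ln(68400/385000) / -0.0157 = ln(0.17766) / -0.0157 = -1.72787 / -0.0157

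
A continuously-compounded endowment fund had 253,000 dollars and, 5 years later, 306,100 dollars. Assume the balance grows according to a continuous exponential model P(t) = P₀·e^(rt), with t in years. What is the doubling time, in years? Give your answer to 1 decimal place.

r = ln(306100/253000) / 5 = ln(1.20988) / 5 ≈ 0.038104 per year
doubling time = ln 2 / |r| = 0.69315 / 0.038104

doubling time ≈ 18.2 years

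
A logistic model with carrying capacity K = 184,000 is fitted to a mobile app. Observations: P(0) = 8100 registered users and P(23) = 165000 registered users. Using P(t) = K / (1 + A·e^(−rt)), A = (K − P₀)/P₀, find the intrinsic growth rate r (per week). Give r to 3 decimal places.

A = (184000 − 8100)/8100 = 21.71605
165000 = 184000/(1 + 21.71605·e^(−r·23)) → e^(−23r) = (1.11515 − 1)/21.71605 = 0.005303
r = −ln(0.005303)/23 = 5.23956/23

r ≈ 0.228 per week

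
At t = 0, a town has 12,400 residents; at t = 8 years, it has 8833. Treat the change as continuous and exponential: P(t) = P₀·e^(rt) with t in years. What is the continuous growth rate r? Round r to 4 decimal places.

8833 = 12400 · e^(r·8)
e^(8r) = 8833/12400 = 0.71234
r = ln(0.71234) / 8 = -0.3392 / 8

r ≈ -0.0424 per year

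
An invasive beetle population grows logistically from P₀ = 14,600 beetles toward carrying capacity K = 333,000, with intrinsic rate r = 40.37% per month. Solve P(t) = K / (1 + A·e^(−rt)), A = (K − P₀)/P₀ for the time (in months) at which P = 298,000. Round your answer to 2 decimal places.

A = (333000 − 14600)/14600 = 21.80822
298000 = 333000/(1 + 21.80822·e^(−0.4037t)) → 1 + 21.80822·e^(−0.4037t) = 1.11745
e^(−0.4037t) = 0.005386 → t = ln(185.68141)/0.4037 = 5.22403/0.4037

t ≈ 12.94 months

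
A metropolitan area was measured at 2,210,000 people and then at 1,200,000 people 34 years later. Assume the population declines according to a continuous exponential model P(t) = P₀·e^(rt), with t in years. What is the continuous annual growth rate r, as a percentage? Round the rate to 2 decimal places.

1200000 = 2210000 · e^(r·34)
e^(34r) = 1200000/2210000 = 0.54299
r = ln(0.54299) / 34 = -0.61067 / 34

r ≈ -1.80% per year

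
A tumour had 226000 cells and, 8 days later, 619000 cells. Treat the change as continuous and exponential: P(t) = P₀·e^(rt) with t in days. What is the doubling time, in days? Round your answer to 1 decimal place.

r = ln(619000/226000) / 8 = ln(2.73894) / 8 ≈ 0.125946 per day
doubling time = ln 2 / |r| = 0.69315 / 0.125946

doubling time ≈ 5.5 days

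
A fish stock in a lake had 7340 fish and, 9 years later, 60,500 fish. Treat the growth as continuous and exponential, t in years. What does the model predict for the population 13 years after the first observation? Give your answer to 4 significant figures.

≈ 154,500 fish

r = ln(60500/7340) / 9 ≈ 0.234367 per year
P(13) = 7340 · e^(0.234367·13) = 7340 · 21.04732 ≈ 154487.32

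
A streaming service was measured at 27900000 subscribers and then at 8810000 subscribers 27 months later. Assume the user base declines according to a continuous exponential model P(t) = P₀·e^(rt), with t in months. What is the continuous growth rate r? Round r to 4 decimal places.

8810000 = 27900000 · e^(r·27)
e^(27r) = 8810000/27900000 = 0.31577
r = ln(0.31577) / 27 = -1.15274 / 27

r ≈ -0.0427 per month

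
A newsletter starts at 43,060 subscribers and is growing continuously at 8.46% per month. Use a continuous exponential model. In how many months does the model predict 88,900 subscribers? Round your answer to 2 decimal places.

88900 = 43060 · e^(0.0846·t)
t = ln(88900/43060) / 0.0846 = ln(2.06456) / 0.0846 = 0.72492 / 0.0846

t ≈ 8.57 months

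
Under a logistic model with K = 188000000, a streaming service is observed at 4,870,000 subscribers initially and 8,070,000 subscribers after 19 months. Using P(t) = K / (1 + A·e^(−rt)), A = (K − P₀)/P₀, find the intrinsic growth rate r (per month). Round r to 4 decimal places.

A = (188000000 − 4870000)/4870000 = 37.6037
8070000 = 188000000/(1 + 37.6037·e^(−r·19)) → e^(−19r) = (23.29616 − 1)/37.6037 = 0.592925
r = −ln(0.592925)/19 = 0.52269/19

r ≈ 0.0275 per month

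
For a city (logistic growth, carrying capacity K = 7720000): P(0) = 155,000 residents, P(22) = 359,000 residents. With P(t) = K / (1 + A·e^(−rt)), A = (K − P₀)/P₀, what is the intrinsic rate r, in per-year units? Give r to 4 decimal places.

A = (7720000 − 155000)/155000 = 48.80645
359000 = 7720000/(1 + 48.80645·e^(−r·22)) → e^(−22r) = (21.50418 − 1)/48.80645 = 0.420112
r = −ln(0.420112)/22 = 0.86723/22

r ≈ 0.0394 per year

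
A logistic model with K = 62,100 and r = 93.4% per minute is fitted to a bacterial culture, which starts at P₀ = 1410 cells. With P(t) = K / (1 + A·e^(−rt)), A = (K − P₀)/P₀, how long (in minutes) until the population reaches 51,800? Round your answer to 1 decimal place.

t ≈ 5.8 minutes

A = (62100 − 1410)/1410 = 43.04255
51800 = 62100/(1 + 43.04255·e^(−0.934t)) → 1 + 43.04255·e^(−0.934t) = 1.19884
e^(−0.934t) = 0.00462 → t = ln(216.46643)/0.934 = 5.37744/0.934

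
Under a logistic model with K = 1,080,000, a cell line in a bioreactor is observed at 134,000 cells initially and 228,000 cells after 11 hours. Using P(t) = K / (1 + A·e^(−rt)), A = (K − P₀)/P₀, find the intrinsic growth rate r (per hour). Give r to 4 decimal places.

r ≈ 0.0578 per hour

A = (1080000 − 134000)/134000 = 7.0597
228000 = 1080000/(1 + 7.0597·e^(−r·11)) → e^(−11r) = (4.73684 − 1)/7.0597 = 0.52932
r = −ln(0.52932)/11 = 0.63616/11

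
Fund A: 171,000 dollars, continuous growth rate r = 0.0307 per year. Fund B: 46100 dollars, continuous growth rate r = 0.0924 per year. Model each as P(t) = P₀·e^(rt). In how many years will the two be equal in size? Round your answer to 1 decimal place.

171000·e^(0.0307t) = 46100·e^(0.0924t)
171000/46100 = e^((0.0924 − 0.0307)t) → ln(3.70933) = 0.0617·t
t = 1.31085 / 0.0617

t ≈ 21.2 years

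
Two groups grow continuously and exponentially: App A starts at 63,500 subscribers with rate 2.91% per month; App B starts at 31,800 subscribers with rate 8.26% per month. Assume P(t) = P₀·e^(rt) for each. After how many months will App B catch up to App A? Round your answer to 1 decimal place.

63500·e^(0.0291t) = 31800·e^(0.0826t)
63500/31800 = e^((0.0826 − 0.0291)t) → ln(1.99686) = 0.0535·t
t = 0.69157 / 0.0535

t ≈ 12.9 months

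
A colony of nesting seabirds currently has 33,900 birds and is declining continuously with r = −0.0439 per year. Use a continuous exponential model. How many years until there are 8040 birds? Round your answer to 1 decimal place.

t ≈ 32.8 years

8040 = 33900 · e^(-0.0439·t)
t = ln(8040/33900) / -0.0439 = ln(0.23717) / -0.0439 = -1.43899 / -0.0439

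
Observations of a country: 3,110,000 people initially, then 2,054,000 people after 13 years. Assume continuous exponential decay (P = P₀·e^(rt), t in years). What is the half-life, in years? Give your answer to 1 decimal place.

half-life ≈ 21.7 years

r = ln(2054000/3110000) / 13 = ln(0.66045) / 13 ≈ -0.03191 per year
half-life = ln 2 / |r| = 0.69315 / 0.03191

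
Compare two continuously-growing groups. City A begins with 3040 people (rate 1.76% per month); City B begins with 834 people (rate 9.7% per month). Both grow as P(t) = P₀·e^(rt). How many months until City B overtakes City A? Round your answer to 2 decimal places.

t ≈ 16.29 months

3040·e^(0.0176t) = 834·e^(0.097t)
3040/834 = e^((0.097 − 0.0176)t) → ln(3.64508) = 0.0794·t
t = 1.29338 / 0.0794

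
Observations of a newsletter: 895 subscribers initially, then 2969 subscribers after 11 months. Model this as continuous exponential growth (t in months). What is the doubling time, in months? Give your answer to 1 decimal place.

doubling time ≈ 6.4 months

r = ln(2969/895) / 11 = ln(3.31732) / 11 ≈ 0.109014 per month
doubling time = ln 2 / |r| = 0.69315 / 0.109014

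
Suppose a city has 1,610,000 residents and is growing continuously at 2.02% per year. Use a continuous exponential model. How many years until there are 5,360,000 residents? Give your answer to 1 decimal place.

5360000 = 1610000 · e^(0.0202·t)
t = ln(5360000/1610000) / 0.0202 = ln(3.32919) / 0.0202 = 1.20273 / 0.0202

t ≈ 59.5 years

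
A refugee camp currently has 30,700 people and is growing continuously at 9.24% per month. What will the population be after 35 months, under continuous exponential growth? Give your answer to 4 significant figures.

≈ 779,200 people

P(35) = 30700 · e^(0.0924·35) = 30700 · e^(3.234)
= 30700 · 25.38098 ≈ 779196.03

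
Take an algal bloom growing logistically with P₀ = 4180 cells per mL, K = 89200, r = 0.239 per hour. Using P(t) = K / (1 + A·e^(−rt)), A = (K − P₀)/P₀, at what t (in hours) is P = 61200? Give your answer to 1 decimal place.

t ≈ 15.9 hours

A = (89200 − 4180)/4180 = 20.33971
61200 = 89200/(1 + 20.33971·e^(−0.239t)) → 1 + 20.33971·e^(−0.239t) = 1.45752
e^(−0.239t) = 0.022494 → t = ln(44.4568)/0.239 = 3.79452/0.239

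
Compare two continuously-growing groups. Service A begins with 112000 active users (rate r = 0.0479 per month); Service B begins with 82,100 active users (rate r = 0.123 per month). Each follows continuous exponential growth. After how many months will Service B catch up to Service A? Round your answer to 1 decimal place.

t ≈ 4.1 months

112000·e^(0.0479t) = 82100·e^(0.123t)
112000/82100 = e^((0.123 − 0.0479)t) → ln(1.36419) = 0.0751·t
t = 0.31056 / 0.0751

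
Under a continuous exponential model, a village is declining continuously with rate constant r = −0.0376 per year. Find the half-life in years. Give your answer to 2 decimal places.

half-life ≈ 18.43 years

half-life = ln(2) / |r| = 0.69315 / 0.0376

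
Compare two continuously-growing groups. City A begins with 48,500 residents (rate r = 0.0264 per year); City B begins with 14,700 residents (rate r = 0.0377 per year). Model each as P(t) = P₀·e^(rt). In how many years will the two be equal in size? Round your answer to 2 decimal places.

48500·e^(0.0264t) = 14700·e^(0.0377t)
48500/14700 = e^((0.0377 − 0.0264)t) → ln(3.29932) = 0.0113·t
t = 1.19372 / 0.0113

t ≈ 105.64 years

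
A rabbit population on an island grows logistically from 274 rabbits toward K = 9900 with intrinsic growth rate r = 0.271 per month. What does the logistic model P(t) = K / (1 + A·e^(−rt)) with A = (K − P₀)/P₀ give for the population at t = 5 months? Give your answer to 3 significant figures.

A = (9900 − 274)/274 = 35.13139
P(5) = 9900 / (1 + 35.13139·e^(−0.271·5)) = 9900 / (1 + 35.13139·0.257947)
= 9900 / 10.06205 ≈ 983.9

≈ 984 rabbits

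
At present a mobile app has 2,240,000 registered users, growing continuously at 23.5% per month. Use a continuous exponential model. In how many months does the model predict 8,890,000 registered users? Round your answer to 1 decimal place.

t ≈ 5.9 months

8890000 = 2240000 · e^(0.235·t)
t = ln(8890000/2240000) / 0.235 = ln(3.96875) / 0.235 = 1.37845 / 0.235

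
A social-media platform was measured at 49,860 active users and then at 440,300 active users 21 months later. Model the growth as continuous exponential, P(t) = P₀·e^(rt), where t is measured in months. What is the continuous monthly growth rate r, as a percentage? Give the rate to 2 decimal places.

r ≈ 10.37% per month

440300 = 49860 · e^(r·21)
e^(21r) = 440300/49860 = 8.83073
r = ln(8.83073) / 21 = 2.17824 / 21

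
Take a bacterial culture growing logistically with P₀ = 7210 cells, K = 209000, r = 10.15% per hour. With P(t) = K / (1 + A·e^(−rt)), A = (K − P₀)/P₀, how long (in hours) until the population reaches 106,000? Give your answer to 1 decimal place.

t ≈ 33.1 hours

A = (209000 − 7210)/7210 = 27.98752
106000 = 209000/(1 + 27.98752·e^(−0.1015t)) → 1 + 27.98752·e^(−0.1015t) = 1.9717
e^(−0.1015t) = 0.034719 → t = ln(28.80269)/0.1015 = 3.36047/0.1015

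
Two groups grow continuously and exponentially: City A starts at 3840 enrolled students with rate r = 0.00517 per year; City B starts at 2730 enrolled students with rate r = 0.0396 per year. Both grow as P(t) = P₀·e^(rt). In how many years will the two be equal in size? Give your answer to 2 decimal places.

3840·e^(0.00517t) = 2730·e^(0.0396t)
3840/2730 = e^((0.0396 − 0.00517)t) → ln(1.40659) = 0.03443·t
t = 0.34117 / 0.03443

t ≈ 9.91 years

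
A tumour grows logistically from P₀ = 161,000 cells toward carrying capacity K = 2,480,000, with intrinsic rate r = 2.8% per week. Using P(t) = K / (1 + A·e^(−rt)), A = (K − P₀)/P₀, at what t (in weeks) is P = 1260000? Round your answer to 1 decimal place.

A = (2480000 − 161000)/161000 = 14.40373
1260000 = 2480000/(1 + 14.40373·e^(−0.028t)) → 1 + 14.40373·e^(−0.028t) = 1.96825
e^(−0.028t) = 0.067222 → t = ln(14.87598)/0.028 = 2.69975/0.028

t ≈ 96.4 weeks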